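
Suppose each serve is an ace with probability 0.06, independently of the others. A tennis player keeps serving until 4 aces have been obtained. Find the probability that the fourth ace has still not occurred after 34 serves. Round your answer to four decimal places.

Needing more than 34 serves ⇔ fewer than 4 successes in the first 34. With X ~ Binomial(34, 0.06), P(Y > 34) = P(X ≤ 3).
  k=0: C(34,0)·0.06^0·0.94^34 = 0.121996
  k=1: C(34,1)·0.06^1·0.94^33 = 0.264758
  k=2: C(34,2)·0.06^2·0.94^32 = 0.278841
  k=3: C(34,3)·0.06^3·0.94^31 = 0.189849
P(X ≤ 3) = 0.855445

0.8554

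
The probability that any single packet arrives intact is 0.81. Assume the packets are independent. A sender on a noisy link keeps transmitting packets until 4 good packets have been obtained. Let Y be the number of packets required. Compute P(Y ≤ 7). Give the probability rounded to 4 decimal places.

0.9721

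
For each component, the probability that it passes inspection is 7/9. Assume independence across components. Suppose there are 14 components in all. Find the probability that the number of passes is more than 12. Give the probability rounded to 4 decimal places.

X ~ Binomial(14, 0.777778); P(X ≥ 13) = Σ C(14,k) p^k (1−p)^(14−k) over k:
  k=13: C(14,13)·0.777778^13·0.222222^1 = 0.118587
  k=14: C(14,14)·0.777778^14·0.222222^0 = 0.029647
Total = 0.148234

0.1482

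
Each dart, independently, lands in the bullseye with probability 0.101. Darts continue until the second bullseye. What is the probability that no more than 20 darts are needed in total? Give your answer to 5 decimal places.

0.61393

Finishing within 20 darts ⇔ at least 2 successes in the first 20. With X ~ Binomial(20, 0.101), P(Y ≤ 20) = 1 − P(X ≤ 1).
  k=0: C(20,0)·0.101^0·0.899^20 = 0.1189033
  k=1: C(20,1)·0.101^1·0.899^19 = 0.2671687
1 − 0.3860719 = 0.6139281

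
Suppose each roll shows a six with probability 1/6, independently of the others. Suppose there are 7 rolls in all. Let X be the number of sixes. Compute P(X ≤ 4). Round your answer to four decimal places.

0.9980

X ~ Binomial(7, 0.166667); P(X ≤ 4) = Σ C(7,k) p^k (1−p)^(7−k) over k:
  k=0: C(7,0)·0.166667^0·0.833333^7 = 0.279082
  k=1: C(7,1)·0.166667^1·0.833333^6 = 0.390714
  k=2: C(7,2)·0.166667^2·0.833333^5 = 0.234429
  k=3: C(7,3)·0.166667^3·0.833333^4 = 0.078143
  k=4: C(7,4)·0.166667^4·0.833333^3 = 0.015629
Total = 0.997996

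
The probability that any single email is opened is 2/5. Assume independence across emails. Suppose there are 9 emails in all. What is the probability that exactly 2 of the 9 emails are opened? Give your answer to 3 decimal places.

0.161

X ~ Binomial(n=9, p=0.40).
P(X=2) = C(9,2) · p^2 · (1−p)^7
= 36 · 0.16 · 0.027994 = 0.16124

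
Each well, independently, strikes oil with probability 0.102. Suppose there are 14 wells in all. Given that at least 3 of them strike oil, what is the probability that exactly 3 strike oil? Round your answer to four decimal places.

X ~ Binomial(14, 0.102). Want P(X=3 | X≥3) = P(X=3) / P(X≥3).
P(X=3) = C(14,3)·0.102^3·0.898^11 = 0.118288
P(X≥3) = 1 − 0.221753 − 0.352631 − 0.260350 = 0.165266
Ratio = 0.118288 / 0.165266 = 0.715744

0.7157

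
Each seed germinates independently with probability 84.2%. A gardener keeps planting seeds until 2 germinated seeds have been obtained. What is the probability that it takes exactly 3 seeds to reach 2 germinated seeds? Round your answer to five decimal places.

Y = trial on which the second success occurs; negative binomial, r=2, p=0.842.
P(Y=3) = C(2,1) · p^2 · (1−p)^1
= 2 · 0.70896 · 0.158 = 0.2240326

0.22403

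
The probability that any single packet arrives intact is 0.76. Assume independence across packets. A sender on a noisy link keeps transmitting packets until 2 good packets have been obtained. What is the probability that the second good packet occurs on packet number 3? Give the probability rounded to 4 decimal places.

Y = trial on which the second success occurs; negative binomial, r=2, p=0.76.
P(Y=3) = C(2,1) · p^2 · (1−p)^1
= 2 · 0.5776 · 0.24 = 0.277248

0.2772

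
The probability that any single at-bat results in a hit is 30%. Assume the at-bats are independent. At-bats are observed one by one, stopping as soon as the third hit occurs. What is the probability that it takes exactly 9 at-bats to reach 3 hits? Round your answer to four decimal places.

Y = trial on which the third success occurs; negative binomial, r=3, p=0.30.
P(Y=9) = C(8,2) · p^3 · (1−p)^6
= 28 · 0.027 · 0.11765 = 0.088943

0.0889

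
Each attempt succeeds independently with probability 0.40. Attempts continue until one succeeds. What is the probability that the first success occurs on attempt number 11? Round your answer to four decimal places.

Geometric (trials to first success), p = 0.40.
P(Y = 11) = (1−p)^10 · p = 0.0060466 · 0.40 = 0.002419

0.0024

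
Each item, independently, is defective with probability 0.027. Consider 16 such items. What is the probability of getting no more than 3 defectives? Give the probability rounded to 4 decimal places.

0.9993

X ~ Binomial(16, 0.027); P(X ≤ 3) = Σ C(16,k) p^k (1−p)^(16−k) over k:
  k=0: C(16,0)·0.027^0·0.973^16 = 0.645365
  k=1: C(16,1)·0.027^1·0.973^15 = 0.286534
  k=2: C(16,2)·0.027^2·0.973^14 = 0.059633
  k=3: C(16,3)·0.027^3·0.973^13 = 0.007722
Total = 0.999255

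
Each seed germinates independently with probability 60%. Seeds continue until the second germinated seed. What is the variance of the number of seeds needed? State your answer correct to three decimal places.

Y = total seeds until the second success; negative binomial with r=2, p=0.60.
Var(Y) = r(1−p)/p² = 2·0.40 / 0.60² = 2.22222

2.222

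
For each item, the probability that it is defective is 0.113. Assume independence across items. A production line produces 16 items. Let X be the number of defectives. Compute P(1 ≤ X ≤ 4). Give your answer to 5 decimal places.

0.82557

X ~ Binomial(16, 0.113); P(1 ≤ X ≤ 4) = Σ C(16,k) p^k (1−p)^(16−k) over k:
  k=1: C(16,1)·0.113^1·0.887^15 = 0.2992628
  k=2: C(16,2)·0.113^2·0.887^14 = 0.2859360
  k=3: C(16,3)·0.113^3·0.887^13 = 0.1699928
  k=4: C(16,4)·0.113^4·0.887^12 = 0.0703831
Total = 0.8255747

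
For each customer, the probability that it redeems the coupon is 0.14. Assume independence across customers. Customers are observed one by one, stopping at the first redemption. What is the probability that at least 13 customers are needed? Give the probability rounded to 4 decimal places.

0.1637

Y = number of customers to the first success; geometric, p = 0.14.
P(Y > 12) = P(first 12 all fail) = (1−p)^12 = 0.163675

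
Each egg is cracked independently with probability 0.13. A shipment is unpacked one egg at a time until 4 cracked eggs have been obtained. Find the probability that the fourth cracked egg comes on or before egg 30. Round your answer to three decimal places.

0.559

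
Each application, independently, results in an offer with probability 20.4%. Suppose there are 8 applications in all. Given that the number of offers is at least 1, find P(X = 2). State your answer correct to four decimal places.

X ~ Binomial(8, 0.204). Want P(X=2 | X≥1) = P(X=2) / P(X≥1).
P(X=2) = C(8,2)·0.204^2·0.796^6 = 0.296413
P(X≥1) = 1 − 0.161178 = 0.838822
Ratio = 0.296413 / 0.838822 = 0.353368

0.3534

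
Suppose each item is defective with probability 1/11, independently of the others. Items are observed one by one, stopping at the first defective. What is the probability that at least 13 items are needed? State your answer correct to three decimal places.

Y = number of items to the first success; geometric, p = 0.090909.
P(Y > 12) = P(first 12 all fail) = (1−p)^12 = 0.31863

0.319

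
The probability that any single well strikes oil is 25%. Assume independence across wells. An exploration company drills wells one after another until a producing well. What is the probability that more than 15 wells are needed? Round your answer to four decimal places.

Y = number of wells to the first success; geometric, p = 0.25.
P(Y > 15) = P(first 15 all fail) = (1−p)^15 = 0.013363

0.0134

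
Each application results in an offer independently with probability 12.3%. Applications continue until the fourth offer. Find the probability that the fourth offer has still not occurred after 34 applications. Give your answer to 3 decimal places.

0.384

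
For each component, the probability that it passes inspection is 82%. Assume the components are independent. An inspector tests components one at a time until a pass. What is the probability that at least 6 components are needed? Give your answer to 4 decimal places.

0.0002

Y = number of components to the first success; geometric, p = 0.82.
P(Y > 5) = P(first 5 all fail) = (1−p)^5 = 0.000189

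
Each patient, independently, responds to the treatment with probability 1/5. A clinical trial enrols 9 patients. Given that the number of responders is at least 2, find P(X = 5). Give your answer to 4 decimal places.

X ~ Binomial(9, 0.20). Want P(X=5 | X≥2) = P(X=5) / P(X≥2).
P(X=5) = C(9,5)·0.20^5·0.80^4 = 0.016515
P(X≥2) = 1 − 0.134218 − 0.301990 = 0.563792
Ratio = 0.016515 / 0.563792 = 0.029293

0.0293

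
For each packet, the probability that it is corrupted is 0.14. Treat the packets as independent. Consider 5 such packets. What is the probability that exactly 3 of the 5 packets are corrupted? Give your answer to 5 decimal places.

0.02029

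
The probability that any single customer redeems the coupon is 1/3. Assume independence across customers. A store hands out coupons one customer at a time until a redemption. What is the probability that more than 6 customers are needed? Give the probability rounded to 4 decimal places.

Y = number of customers to the first success; geometric, p = 0.333333.
P(Y > 6) = P(first 6 all fail) = (1−p)^6 = 0.087791

0.0878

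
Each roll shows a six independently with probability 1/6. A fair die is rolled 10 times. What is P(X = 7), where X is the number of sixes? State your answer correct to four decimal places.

X ~ Binomial(n=10, p=0.166667).
P(X=7) = C(10,7) · p^7 · (1−p)^3
= 120 · 3.5722e-06 · 0.5787 = 0.000248

0.0002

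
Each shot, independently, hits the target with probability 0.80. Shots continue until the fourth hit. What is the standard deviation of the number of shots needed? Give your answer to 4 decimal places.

Y = total shots until the fourth success; negative binomial with r=4, p=0.80.
SD(Y) = √[r(1−p)/p²] = √(1.250000) = 1.118034

1.1180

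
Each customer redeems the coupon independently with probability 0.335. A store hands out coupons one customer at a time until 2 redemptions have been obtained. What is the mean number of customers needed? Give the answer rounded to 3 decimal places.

Y = total customers until the second success; negative binomial with r=2, p=0.335.
E[Y] = r / p = 2 / 0.335 = 5.97015

5.970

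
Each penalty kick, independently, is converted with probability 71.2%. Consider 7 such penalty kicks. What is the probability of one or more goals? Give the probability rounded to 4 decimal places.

0.9998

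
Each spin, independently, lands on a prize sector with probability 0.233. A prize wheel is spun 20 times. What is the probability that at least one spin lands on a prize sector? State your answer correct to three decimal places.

P(at least one) = 1 − P(none) = 1 − (1 − 0.233)^20
= 1 − 0.00496 = 0.99504

0.995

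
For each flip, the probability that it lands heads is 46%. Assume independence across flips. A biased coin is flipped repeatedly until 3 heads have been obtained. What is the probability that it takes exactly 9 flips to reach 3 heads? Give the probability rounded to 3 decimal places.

0.068

Y = trial on which the third success occurs; negative binomial, r=3, p=0.46.
P(Y=9) = C(8,2) · p^3 · (1−p)^6
= 28 · 0.097336 · 0.024795 = 0.06758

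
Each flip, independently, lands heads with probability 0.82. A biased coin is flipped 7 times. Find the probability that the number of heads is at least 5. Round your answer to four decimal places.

0.8846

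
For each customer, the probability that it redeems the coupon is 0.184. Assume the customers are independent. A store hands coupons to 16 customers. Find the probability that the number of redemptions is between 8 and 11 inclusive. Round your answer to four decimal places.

X ~ Binomial(16, 0.184); P(8 ≤ X ≤ 11) = Σ C(16,k) p^k (1−p)^(16−k) over k:
  k=8: C(16,8)·0.184^8·0.816^8 = 0.003324
  k=9: C(16,9)·0.184^9·0.816^7 = 0.000666
  k=10: C(16,10)·0.184^10·0.816^6 = 0.000105
  k=11: C(16,11)·0.184^11·0.816^5 = 0.000013
Total = 0.004108

0.0041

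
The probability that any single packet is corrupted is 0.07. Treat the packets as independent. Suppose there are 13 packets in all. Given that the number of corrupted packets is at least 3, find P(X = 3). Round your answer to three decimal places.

X ~ Binomial(13, 0.07). Want P(X=3 | X≥3) = P(X=3) / P(X≥3).
P(X=3) = C(13,3)·0.07^3·0.93^10 = 0.04748
P(X≥3) = 1 − 0.38929 − 0.38092 − 0.17203 = 0.05775
Ratio = 0.04748 / 0.05775 = 0.82208

0.822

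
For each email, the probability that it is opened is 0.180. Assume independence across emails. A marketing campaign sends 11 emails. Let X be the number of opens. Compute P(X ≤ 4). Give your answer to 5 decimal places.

X ~ Binomial(11, 0.18); P(X ≤ 4) = Σ C(11,k) p^k (1−p)^(11−k) over k:
  k=0: C(11,0)·0.18^0·0.82^11 = 0.1127074
  k=1: C(11,1)·0.18^1·0.82^10 = 0.2721471
  k=2: C(11,2)·0.18^2·0.82^9 = 0.2986980
  k=3: C(11,3)·0.18^3·0.82^8 = 0.1967036
  k=4: C(11,4)·0.18^4·0.82^7 = 0.0863577
Total = 0.9666138

0.96661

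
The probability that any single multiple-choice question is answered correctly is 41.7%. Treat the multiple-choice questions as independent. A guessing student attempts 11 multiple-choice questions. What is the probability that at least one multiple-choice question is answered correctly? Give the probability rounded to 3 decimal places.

P(at least one) = 1 − P(none) = 1 − (1 − 0.417)^11
= 1 − 0.00264 = 0.99736

0.997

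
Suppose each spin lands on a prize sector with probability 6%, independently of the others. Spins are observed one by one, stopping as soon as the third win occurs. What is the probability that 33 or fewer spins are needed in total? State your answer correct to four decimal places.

0.3177

Finishing within 33 spins ⇔ at least 3 successes in the first 33. With X ~ Binomial(33, 0.06), P(Y ≤ 33) = 1 − P(X ≤ 2).
  k=0: C(33,0)·0.06^0·0.94^33 = 0.129783
  k=1: C(33,1)·0.06^1·0.94^32 = 0.273374
  k=2: C(33,2)·0.06^2·0.94^31 = 0.279190
1 − 0.682347 = 0.317653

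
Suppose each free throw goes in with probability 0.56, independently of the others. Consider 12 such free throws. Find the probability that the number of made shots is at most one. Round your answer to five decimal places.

0.00086

X ~ Binomial(12, 0.56); P(X ≤ 1) = Σ C(12,k) p^k (1−p)^(12−k) over k:
  k=0: C(12,0)·0.56^0·0.44^12 = 0.0000527
  k=1: C(12,1)·0.56^1·0.44^11 = 0.0008042
Total = 0.0008568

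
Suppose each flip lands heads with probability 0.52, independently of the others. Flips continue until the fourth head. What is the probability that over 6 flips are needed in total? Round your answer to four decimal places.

0.6180

Needing more than 6 flips ⇔ fewer than 4 successes in the first 6. With X ~ Binomial(6, 0.52), P(Y > 6) = P(X ≤ 3).
  k=0: C(6,0)·0.52^0·0.48^6 = 0.012231
  k=1: C(6,1)·0.52^1·0.48^5 = 0.079499
  k=2: C(6,2)·0.52^2·0.48^4 = 0.215309
  k=3: C(6,3)·0.52^3·0.48^3 = 0.311002
P(X ≤ 3) = 0.618041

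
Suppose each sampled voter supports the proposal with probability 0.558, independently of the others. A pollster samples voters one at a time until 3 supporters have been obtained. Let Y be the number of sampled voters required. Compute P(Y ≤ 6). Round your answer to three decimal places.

Finishing within 6 sampled voters ⇔ at least 3 successes in the first 6. With X ~ Binomial(6, 0.558), P(Y ≤ 6) = 1 − P(X ≤ 2).
  k=0: C(6,0)·0.558^0·0.442^6 = 0.00746
  k=1: C(6,1)·0.558^1·0.442^5 = 0.05648
  k=2: C(6,2)·0.558^2·0.442^4 = 0.17826
1 − 0.24219 = 0.75781

0.758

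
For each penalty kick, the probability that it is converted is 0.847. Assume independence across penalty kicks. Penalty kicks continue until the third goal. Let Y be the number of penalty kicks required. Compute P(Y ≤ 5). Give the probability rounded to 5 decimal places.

Finishing within 5 penalty kicks ⇔ at least 3 successes in the first 5. With X ~ Binomial(5, 0.847), P(Y ≤ 5) = 1 − P(X ≤ 2).
  k=0: C(5,0)·0.847^0·0.153^5 = 0.0000838
  k=1: C(5,1)·0.847^1·0.153^4 = 0.0023207
  k=2: C(5,2)·0.847^2·0.153^3 = 0.0256946
1 − 0.0280991 = 0.9719009

0.97190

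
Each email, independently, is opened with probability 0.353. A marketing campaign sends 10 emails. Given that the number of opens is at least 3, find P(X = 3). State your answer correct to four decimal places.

X ~ Binomial(10, 0.353). Want P(X=3 | X≥3) = P(X=3) / P(X≥3).
P(X=3) = C(10,3)·0.353^3·0.647^7 = 0.250516
P(X≥3) = 1 − 0.012854 − 0.070132 − 0.172185 = 0.744829
Ratio = 0.250516 / 0.744829 = 0.336340

0.3363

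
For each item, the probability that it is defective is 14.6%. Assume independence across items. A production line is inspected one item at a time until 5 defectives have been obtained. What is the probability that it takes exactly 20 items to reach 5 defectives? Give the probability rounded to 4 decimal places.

Y = trial on which the fifth success occurs; negative binomial, r=5, p=0.146.
P(Y=20) = C(19,4) · p^5 · (1−p)^15
= 3876 · 6.6338e-05 · 0.093728 = 0.024100

0.0241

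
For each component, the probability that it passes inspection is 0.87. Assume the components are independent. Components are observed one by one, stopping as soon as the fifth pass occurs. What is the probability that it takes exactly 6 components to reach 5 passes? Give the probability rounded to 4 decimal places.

0.3240

Y = trial on which the fifth success occurs; negative binomial, r=5, p=0.87.
P(Y=6) = C(5,4) · p^5 · (1−p)^1
= 5 · 0.49842 · 0.13 = 0.323974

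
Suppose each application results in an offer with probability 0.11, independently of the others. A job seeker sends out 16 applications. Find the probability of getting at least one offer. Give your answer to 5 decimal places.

0.84503

P(at least one) = 1 − P(none) = 1 − (1 − 0.11)^16
= 1 − 0.1549673 = 0.8450327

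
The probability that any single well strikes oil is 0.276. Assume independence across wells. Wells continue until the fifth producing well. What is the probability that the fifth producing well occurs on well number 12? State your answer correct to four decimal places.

Y = trial on which the fifth success occurs; negative binomial, r=5, p=0.276.
P(Y=12) = C(11,4) · p^5 · (1−p)^7
= 330 · 0.0016016 · 0.10427 = 0.055110

0.0551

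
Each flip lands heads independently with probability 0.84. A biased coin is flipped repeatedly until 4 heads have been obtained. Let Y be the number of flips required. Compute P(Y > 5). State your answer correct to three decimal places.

0.183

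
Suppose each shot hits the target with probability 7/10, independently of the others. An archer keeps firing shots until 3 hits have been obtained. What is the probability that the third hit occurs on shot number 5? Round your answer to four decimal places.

Y = trial on which the third success occurs; negative binomial, r=3, p=0.70.
P(Y=5) = C(4,2) · p^3 · (1−p)^2
= 6 · 0.343 · 0.09 = 0.185220

0.1852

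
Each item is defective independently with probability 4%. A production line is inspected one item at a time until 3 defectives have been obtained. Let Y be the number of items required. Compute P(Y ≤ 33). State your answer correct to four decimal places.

Finishing within 33 items ⇔ at least 3 successes in the first 33. With X ~ Binomial(33, 0.04), P(Y ≤ 33) = 1 − P(X ≤ 2).
  k=0: C(33,0)·0.04^0·0.96^33 = 0.259986
  k=1: C(33,1)·0.04^1·0.96^32 = 0.357481
  k=2: C(33,2)·0.04^2·0.96^31 = 0.238321
1 − 0.855789 = 0.144211

0.1442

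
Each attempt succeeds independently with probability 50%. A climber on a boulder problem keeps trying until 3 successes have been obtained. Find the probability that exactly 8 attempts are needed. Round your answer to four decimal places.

Y = trial on which the third success occurs; negative binomial, r=3, p=0.50.
P(Y=8) = C(7,2) · p^3 · (1−p)^5
= 21 · 0.125 · 0.03125 = 0.082031

0.0820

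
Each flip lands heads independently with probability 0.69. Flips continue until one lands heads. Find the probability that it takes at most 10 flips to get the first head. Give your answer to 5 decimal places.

0.99999

Y = number of flips to the first success; geometric, p = 0.69.
P(Y ≤ 10) = 1 − (1−p)^10 = 1 − 0.0000082 = 0.9999918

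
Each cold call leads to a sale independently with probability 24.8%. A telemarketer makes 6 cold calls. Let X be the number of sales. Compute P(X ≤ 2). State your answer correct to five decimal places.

X ~ Binomial(6, 0.248); P(X ≤ 2) = Σ C(6,k) p^k (1−p)^(6−k) over k:
  k=0: C(6,0)·0.248^0·0.752^6 = 0.1808452
  k=1: C(6,1)·0.248^1·0.752^5 = 0.3578427
  k=2: C(6,2)·0.248^2·0.752^4 = 0.2950299
Total = 0.8337178

0.83372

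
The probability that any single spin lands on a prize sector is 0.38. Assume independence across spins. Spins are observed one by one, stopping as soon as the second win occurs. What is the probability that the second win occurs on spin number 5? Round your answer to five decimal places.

Y = trial on which the second success occurs; negative binomial, r=2, p=0.38.
P(Y=5) = C(4,1) · p^2 · (1−p)^3
= 4 · 0.1444 · 0.23833 = 0.1376583

0.13766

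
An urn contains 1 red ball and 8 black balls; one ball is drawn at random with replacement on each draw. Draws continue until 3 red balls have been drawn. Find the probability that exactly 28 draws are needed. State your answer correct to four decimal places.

0.0253

Y = trial on which the third success occurs; negative binomial, r=3, p=0.111111.
P(Y=28) = C(27,2) · p^3 · (1−p)^25
= 351 · 0.0013717 · 0.052624 = 0.025338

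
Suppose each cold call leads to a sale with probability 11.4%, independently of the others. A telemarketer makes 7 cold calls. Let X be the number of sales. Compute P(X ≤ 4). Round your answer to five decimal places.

X ~ Binomial(7, 0.114); P(X ≤ 4) = Σ C(7,k) p^k (1−p)^(7−k) over k:
  k=0: C(7,0)·0.114^0·0.886^7 = 0.4285841
  k=1: C(7,1)·0.114^1·0.886^6 = 0.3860159
  k=2: C(7,2)·0.114^2·0.886^5 = 0.1490039
  k=3: C(7,3)·0.114^3·0.886^4 = 0.0319534
  k=4: C(7,4)·0.114^4·0.886^3 = 0.0041114
Total = 0.9996687

0.99967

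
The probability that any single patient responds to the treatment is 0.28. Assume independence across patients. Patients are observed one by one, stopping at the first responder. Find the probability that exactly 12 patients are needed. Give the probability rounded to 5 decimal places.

Geometric (trials to first success), p = 0.28.
P(Y = 12) = (1−p)^11 · p = 0.026956 · 0.28 = 0.0075477

0.00755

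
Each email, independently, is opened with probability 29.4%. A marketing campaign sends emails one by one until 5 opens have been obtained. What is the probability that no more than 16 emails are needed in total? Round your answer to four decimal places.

0.5290

Finishing within 16 emails ⇔ at least 5 successes in the first 16. With X ~ Binomial(16, 0.294), P(Y ≤ 16) = 1 − P(X ≤ 4).
  k=0: C(16,0)·0.294^0·0.706^16 = 0.003810
  k=1: C(16,1)·0.294^1·0.706^15 = 0.025383
  k=2: C(16,2)·0.294^2·0.706^14 = 0.079276
  k=3: C(16,3)·0.294^3·0.706^13 = 0.154060
  k=4: C(16,4)·0.294^4·0.706^12 = 0.208505
1 − 0.471034 = 0.528966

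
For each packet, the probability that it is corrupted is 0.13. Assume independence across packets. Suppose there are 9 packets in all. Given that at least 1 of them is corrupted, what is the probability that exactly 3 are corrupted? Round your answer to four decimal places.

X ~ Binomial(9, 0.13). Want P(X=3 | X≥1) = P(X=3) / P(X≥1).
P(X=3) = C(9,3)·0.13^3·0.87^6 = 0.080025
P(X≥1) = 1 − 0.285544 = 0.714456
Ratio = 0.080025 / 0.714456 = 0.112008

0.1120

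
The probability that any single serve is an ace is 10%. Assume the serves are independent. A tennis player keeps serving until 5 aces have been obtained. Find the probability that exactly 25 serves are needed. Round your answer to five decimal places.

Y = trial on which the fifth success occurs; negative binomial, r=5, p=0.10.
P(Y=25) = C(24,4) · p^5 · (1−p)^20
= 10626 · 1e-05 · 0.12158 = 0.0129187

0.01292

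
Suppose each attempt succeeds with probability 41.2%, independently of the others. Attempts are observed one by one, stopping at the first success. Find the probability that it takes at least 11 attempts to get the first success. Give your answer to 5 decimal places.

Y = number of attempts to the first success; geometric, p = 0.412.
P(Y > 10) = P(first 10 all fail) = (1−p)^10 = 0.0049405

0.00494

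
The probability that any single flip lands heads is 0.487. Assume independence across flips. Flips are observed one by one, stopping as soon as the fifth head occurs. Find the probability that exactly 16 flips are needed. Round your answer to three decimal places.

Y = trial on which the fifth success occurs; negative binomial, r=5, p=0.487.
P(Y=16) = C(15,4) · p^5 · (1−p)^11
= 1365 · 0.027393 · 0.00064758 = 0.02421

0.024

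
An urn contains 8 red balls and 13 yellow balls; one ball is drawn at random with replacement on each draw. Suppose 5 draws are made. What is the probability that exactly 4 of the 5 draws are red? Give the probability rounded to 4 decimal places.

X ~ Binomial(n=5, p=0.380952).
P(X=4) = C(5,4) · p^4 · (1−p)^1
= 5 · 0.021061 · 0.61905 = 0.065189

0.0652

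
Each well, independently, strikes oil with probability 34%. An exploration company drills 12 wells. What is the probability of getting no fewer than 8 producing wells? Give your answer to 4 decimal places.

0.0213

X ~ Binomial(12, 0.34); P(X ≥ 8) = Σ C(12,k) p^k (1−p)^(12−k) over k:
  k=8: C(12,8)·0.34^8·0.66^4 = 0.016773
  k=9: C(12,9)·0.34^9·0.66^3 = 0.003840
  k=10: C(12,10)·0.34^10·0.66^2 = 0.000594
  k=11: C(12,11)·0.34^11·0.66^1 = 0.000056
  k=12: C(12,12)·0.34^12·0.66^0 = 0.000002
Total = 0.021265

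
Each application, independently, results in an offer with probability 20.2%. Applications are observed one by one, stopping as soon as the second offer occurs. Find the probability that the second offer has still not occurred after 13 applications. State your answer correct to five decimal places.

Needing more than 13 applications ⇔ fewer than 2 successes in the first 13. With X ~ Binomial(13, 0.202), P(Y > 13) = P(X ≤ 1).
  k=0: C(13,0)·0.202^0·0.798^13 = 0.0532154
  k=1: C(13,1)·0.202^1·0.798^12 = 0.1751174
P(X ≤ 1) = 0.2283329

0.22833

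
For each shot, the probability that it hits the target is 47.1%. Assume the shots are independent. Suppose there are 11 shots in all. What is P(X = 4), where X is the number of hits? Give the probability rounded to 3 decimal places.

0.188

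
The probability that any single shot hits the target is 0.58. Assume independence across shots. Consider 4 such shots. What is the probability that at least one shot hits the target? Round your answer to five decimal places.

P(at least one) = 1 − P(none) = 1 − (1 − 0.58)^4
= 1 − 0.0311170 = 0.9688830

0.96888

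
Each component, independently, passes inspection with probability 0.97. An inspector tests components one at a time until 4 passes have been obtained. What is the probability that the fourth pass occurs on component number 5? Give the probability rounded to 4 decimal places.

Y = trial on which the fourth success occurs; negative binomial, r=4, p=0.97.
P(Y=5) = C(4,3) · p^4 · (1−p)^1
= 4 · 0.88529 · 0.03 = 0.106235

0.1062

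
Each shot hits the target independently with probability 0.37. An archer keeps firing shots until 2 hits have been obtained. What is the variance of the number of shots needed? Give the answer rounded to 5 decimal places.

9.20380

Y = total shots until the second success; negative binomial with r=2, p=0.37.
Var(Y) = r(1−p)/p² = 2·0.63 / 0.37² = 9.2037984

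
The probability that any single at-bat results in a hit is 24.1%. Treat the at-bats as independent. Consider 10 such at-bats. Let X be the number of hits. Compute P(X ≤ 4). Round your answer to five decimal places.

0.93195

X ~ Binomial(10, 0.241); P(X ≤ 4) = Σ C(10,k) p^k (1−p)^(10−k) over k:
  k=0: C(10,0)·0.241^0·0.759^10 = 0.0634480
  k=1: C(10,1)·0.241^1·0.759^9 = 0.2014619
  k=2: C(10,2)·0.241^2·0.759^8 = 0.2878597
  k=3: C(10,3)·0.241^3·0.759^7 = 0.2437389
  k=4: C(10,4)·0.241^4·0.759^6 = 0.1354372
Total = 0.9319457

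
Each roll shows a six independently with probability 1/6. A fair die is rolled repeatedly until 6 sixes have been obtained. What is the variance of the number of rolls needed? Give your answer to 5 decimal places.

180.00000

Y = total rolls until the sixth success; negative binomial with r=6, p=0.166667.
Var(Y) = r(1−p)/p² = 6·0.833333 / 0.166667² = 180.0000000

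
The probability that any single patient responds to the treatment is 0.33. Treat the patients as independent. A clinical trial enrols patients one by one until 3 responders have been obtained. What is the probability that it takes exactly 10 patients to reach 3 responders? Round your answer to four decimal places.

Y = trial on which the third success occurs; negative binomial, r=3, p=0.33.
P(Y=10) = C(9,2) · p^3 · (1−p)^7
= 36 · 0.035937 · 0.060607 = 0.078409

0.0784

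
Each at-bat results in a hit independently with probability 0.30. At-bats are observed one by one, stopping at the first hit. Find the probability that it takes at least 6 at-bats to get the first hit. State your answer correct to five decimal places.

0.16807

Y = number of at-bats to the first success; geometric, p = 0.30.
P(Y > 5) = P(first 5 all fail) = (1−p)^5 = 0.1680700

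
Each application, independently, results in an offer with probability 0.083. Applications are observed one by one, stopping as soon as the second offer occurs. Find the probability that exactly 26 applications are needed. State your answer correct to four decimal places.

0.0215

Y = trial on which the second success occurs; negative binomial, r=2, p=0.083.
P(Y=26) = C(25,1) · p^2 · (1−p)^24
= 25 · 0.006889 · 0.12499 = 0.021526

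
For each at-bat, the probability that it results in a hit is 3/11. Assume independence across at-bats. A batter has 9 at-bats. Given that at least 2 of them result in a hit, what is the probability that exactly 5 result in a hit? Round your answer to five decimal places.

0.07082

X ~ Binomial(9, 0.272727). Want P(X=5 | X≥2) = P(X=5) / P(X≥2).
P(X=5) = C(9,5)·0.272727^5·0.727273^4 = 0.0531866
P(X≥2) = 1 − 0.0569214 − 0.1921098 = 0.7509688
Ratio = 0.0531866 / 0.7509688 = 0.0708240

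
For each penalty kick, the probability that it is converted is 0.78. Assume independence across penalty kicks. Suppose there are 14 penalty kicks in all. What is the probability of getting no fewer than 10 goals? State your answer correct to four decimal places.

X ~ Binomial(14, 0.78); P(X ≥ 10) = Σ C(14,k) p^k (1−p)^(14−k) over k:
  k=10: C(14,10)·0.78^10·0.22^4 = 0.195466
  k=11: C(14,11)·0.78^11·0.22^3 = 0.252006
  k=12: C(14,12)·0.78^12·0.22^2 = 0.223369
  k=13: C(14,13)·0.78^13·0.22^1 = 0.121837
  k=14: C(14,14)·0.78^14·0.22^0 = 0.030855
Total = 0.823532

0.8235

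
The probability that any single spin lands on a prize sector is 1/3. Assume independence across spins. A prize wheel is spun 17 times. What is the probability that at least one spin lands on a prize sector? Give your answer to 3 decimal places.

0.999

P(at least one) = 1 − P(none) = 1 − (1 − 0.333333)^17
= 1 − 0.00101 = 0.99899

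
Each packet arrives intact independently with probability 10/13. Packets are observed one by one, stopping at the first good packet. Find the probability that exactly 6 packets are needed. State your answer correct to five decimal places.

Geometric (trials to first success), p = 0.769231.
P(Y = 6) = (1−p)^5 · p = 0.00065447 · 0.769231 = 0.0005034

0.00050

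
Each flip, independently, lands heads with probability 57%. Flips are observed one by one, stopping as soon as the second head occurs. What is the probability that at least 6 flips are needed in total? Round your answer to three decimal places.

Needing more than 5 flips ⇔ fewer than 2 successes in the first 5. With X ~ Binomial(5, 0.57), P(Y > 5) = P(X ≤ 1).
  k=0: C(5,0)·0.57^0·0.43^5 = 0.01470
  k=1: C(5,1)·0.57^1·0.43^4 = 0.09744
P(X ≤ 1) = 0.11214

0.112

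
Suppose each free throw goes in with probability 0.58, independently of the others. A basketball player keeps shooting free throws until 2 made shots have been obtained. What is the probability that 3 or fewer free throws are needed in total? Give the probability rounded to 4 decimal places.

0.6190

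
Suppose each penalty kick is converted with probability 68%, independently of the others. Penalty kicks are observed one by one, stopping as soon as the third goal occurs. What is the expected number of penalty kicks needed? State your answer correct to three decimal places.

4.412

Y = total penalty kicks until the third success; negative binomial with r=3, p=0.68.
E[Y] = r / p = 3 / 0.68 = 4.41176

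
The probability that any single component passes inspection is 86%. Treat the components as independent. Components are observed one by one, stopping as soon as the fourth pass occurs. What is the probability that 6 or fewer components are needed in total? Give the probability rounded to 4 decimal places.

0.9605

Finishing within 6 components ⇔ at least 4 successes in the first 6. With X ~ Binomial(6, 0.86), P(Y ≤ 6) = 1 − P(X ≤ 3).
  k=0: C(6,0)·0.86^0·0.14^6 = 0.000008
  k=1: C(6,1)·0.86^1·0.14^5 = 0.000278
  k=2: C(6,2)·0.86^2·0.14^4 = 0.004262
  k=3: C(6,3)·0.86^3·0.14^3 = 0.034907
1 − 0.039454 = 0.960546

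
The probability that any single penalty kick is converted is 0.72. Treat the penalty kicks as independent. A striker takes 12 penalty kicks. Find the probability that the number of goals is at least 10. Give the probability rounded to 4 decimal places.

0.3037

X ~ Binomial(12, 0.72); P(X ≥ 10) = Σ C(12,k) p^k (1−p)^(12−k) over k:
  k=10: C(12,10)·0.72^10·0.28^2 = 0.193725
  k=11: C(12,11)·0.72^11·0.28^1 = 0.090573
  k=12: C(12,12)·0.72^12·0.28^0 = 0.019408
Total = 0.303706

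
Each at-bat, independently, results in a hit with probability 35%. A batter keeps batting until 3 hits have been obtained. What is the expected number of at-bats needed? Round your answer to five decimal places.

Y = total at-bats until the third success; negative binomial with r=3, p=0.35.
E[Y] = r / p = 3 / 0.35 = 8.5714286

8.57143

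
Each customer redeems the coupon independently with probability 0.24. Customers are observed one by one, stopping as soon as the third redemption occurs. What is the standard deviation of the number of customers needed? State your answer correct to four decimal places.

6.2915

Y = total customers until the third success; negative binomial with r=3, p=0.24.
SD(Y) = √[r(1−p)/p²] = √(39.583333) = 6.291529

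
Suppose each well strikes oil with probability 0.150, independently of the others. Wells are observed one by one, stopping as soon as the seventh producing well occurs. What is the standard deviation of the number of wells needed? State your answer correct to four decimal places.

Y = total wells until the seventh success; negative binomial with r=7, p=0.15.
SD(Y) = √[r(1−p)/p²] = √(264.444444) = 16.261748

16.2617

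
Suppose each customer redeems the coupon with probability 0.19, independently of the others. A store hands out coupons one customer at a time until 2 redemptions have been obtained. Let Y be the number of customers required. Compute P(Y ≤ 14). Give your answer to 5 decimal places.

0.77580

Finishing within 14 customers ⇔ at least 2 successes in the first 14. With X ~ Binomial(14, 0.19), P(Y ≤ 14) = 1 − P(X ≤ 1).
  k=0: C(14,0)·0.19^0·0.81^14 = 0.0523348
  k=1: C(14,1)·0.19^1·0.81^13 = 0.1718648
1 − 0.2241995 = 0.7758005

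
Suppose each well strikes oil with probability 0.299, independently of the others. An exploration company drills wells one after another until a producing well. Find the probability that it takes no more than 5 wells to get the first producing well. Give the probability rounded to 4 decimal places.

0.8307

Y = number of wells to the first success; geometric, p = 0.299.
P(Y ≤ 5) = 1 − (1−p)^5 = 1 − 0.169274 = 0.830726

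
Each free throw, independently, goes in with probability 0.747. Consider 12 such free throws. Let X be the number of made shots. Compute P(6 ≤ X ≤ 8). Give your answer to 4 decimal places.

0.3453

X ~ Binomial(12, 0.747); P(6 ≤ X ≤ 8) = Σ C(12,k) p^k (1−p)^(12−k) over k:
  k=6: C(12,6)·0.747^6·0.253^6 = 0.042104
  k=7: C(12,7)·0.747^7·0.253^5 = 0.106555
  k=8: C(12,8)·0.747^8·0.253^4 = 0.196631
Total = 0.345289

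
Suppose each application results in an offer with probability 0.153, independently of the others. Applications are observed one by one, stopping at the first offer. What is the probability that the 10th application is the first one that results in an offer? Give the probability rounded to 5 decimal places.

0.03433

Geometric (trials to first success), p = 0.153.
P(Y = 10) = (1−p)^9 · p = 0.22436 · 0.153 = 0.0343275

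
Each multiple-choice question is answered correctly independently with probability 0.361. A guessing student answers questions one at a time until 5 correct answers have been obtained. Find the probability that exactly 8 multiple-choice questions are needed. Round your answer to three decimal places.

Y = trial on which the fifth success occurs; negative binomial, r=5, p=0.361.
P(Y=8) = C(7,4) · p^5 · (1−p)^3
= 35 · 0.0061311 · 0.26092 = 0.05599

0.056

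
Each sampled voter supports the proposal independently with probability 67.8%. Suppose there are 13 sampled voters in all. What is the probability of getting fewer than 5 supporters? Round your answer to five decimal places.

0.00684

X ~ Binomial(13, 0.678); P(X ≤ 4) = Σ C(13,k) p^k (1−p)^(13−k) over k:
  k=0: C(13,0)·0.678^0·0.322^13 = 0.0000004
  k=1: C(13,1)·0.678^1·0.322^12 = 0.0000110
  k=2: C(13,2)·0.678^2·0.322^11 = 0.0001383
  k=3: C(13,3)·0.678^3·0.322^10 = 0.0010681
  k=4: C(13,4)·0.678^4·0.322^9 = 0.0056225
Total = 0.0068403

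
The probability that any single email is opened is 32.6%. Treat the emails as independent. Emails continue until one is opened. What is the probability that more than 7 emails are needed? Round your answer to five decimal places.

Y = number of emails to the first success; geometric, p = 0.326.
P(Y > 7) = P(first 7 all fail) = (1−p)^7 = 0.0631858

0.06319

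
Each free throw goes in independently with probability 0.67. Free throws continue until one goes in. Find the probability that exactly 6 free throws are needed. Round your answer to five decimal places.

Geometric (trials to first success), p = 0.67.
P(Y = 6) = (1−p)^5 · p = 0.0039135 · 0.67 = 0.0026221

0.00262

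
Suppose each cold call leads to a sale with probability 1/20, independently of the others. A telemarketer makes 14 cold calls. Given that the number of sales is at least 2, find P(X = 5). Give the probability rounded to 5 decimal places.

X ~ Binomial(14, 0.05). Want P(X=5 | X≥2) = P(X=5) / P(X≥2).
P(X=5) = C(14,5)·0.05^5·0.95^9 = 0.0003943
P(X≥2) = 1 − 0.4876750 − 0.3593395 = 0.1529856
Ratio = 0.0003943 / 0.1529856 = 0.0025774

0.00258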